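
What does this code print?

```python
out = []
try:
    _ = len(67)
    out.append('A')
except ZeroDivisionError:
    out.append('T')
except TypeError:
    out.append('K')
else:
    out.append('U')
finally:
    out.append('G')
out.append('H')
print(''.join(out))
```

Execution trace: 'K' (except TypeError) → 'G' (finally) → 'H' (after the try/except). Output: KGH

Answer: KGH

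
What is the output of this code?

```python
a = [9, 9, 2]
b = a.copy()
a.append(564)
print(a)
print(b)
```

Key concept: list.copy() creates independent copy.
Step by step:
`a = [9, 9, 2]` → a = [9, 9, 2]
`b = a.copy()` → b = [9, 9, 2]
`a.append(564)` → a = [9, 9, 2, 564]
`print(a)` → prints [9, 9, 2, 564]
`print(b)` → prints [9, 9, 2]

Answer:
[9, 9, 2, 564]
[9, 9, 2]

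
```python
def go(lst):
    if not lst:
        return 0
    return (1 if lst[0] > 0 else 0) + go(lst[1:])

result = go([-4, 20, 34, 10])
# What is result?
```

Count of positive elements in [-4, 20, 34, 10] = 3

Answer: 3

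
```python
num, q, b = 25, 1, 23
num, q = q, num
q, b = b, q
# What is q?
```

Trace:
`num, q, b = 25, 1, 23` → num = 25; q = 1; b = 23
`num, q = q, num` → num = 1; q = 25
`q, b = b, q` → q = 23; b = 25
So q = 23

Answer: 23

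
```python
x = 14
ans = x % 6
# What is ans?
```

Trace:
`x = 14` → x = 14
`ans = x % 6` → ans = 2
So ans = 2

Answer: 2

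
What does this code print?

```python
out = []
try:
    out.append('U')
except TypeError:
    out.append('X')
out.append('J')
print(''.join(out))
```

Execution trace: 'U' (try body, no exception) → 'J' (after the try/except). Output: UJ

Answer: UJ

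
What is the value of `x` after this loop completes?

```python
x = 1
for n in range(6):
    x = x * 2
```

Multiply by 2, 6 times: 1 * 2^6 = 64
`x` takes the values: 1 → 2 → 4 → 8 → 16 → 32 → 64

Answer: 64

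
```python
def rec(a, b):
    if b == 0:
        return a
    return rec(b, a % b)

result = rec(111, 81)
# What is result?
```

rec(111, 81) -> rec(81, 30) -> rec(30, 21) -> rec(21, 9) -> rec(9, 3) -> rec(3, 0) -> 3

Answer: 3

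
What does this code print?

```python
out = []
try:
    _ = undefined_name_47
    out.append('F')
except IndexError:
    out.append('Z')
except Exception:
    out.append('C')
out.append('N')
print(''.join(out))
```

Execution trace: 'C' (except Exception) → 'N' (after the try/except). Output: CN

Answer: CN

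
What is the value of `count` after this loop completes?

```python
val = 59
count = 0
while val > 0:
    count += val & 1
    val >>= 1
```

Count set bits in 59 (binary: 0b111011)
`count` takes the values: 0 → 1 → 2 → 3 → 4 → 5

Answer: 5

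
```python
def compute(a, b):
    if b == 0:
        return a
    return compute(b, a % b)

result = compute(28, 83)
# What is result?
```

compute(28, 83) -> compute(83, 28) -> compute(28, 27) -> compute(27, 1) -> compute(1, 0) -> 1

Answer: 1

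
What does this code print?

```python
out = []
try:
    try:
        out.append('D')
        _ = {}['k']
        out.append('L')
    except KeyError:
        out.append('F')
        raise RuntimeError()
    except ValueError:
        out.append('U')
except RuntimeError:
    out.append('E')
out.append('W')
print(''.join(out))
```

Execution trace: 'D' (inner try body) → 'F' (inner except KeyError) → 'E' (outer except RuntimeError) → 'W' (after the try/except). Output: DFEW

Answer: DFEW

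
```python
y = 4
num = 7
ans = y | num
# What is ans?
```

Trace:
`y = 4` → y = 4
`num = 7` → num = 7
`ans = y | num` → ans = 7
So ans = 7

Answer: 7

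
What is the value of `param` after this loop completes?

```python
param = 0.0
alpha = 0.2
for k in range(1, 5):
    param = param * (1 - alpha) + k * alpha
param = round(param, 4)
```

Moving average with lr=0.2
`param` takes the values: 0.0 → 0.2 → 0.56 → 1.048 → 1.6384

Answer: 1.6384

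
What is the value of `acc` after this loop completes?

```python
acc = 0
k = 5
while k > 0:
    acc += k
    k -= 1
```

Sum 5 down to 1
`acc` takes the values: 0 → 5 → 9 → 12 → 14 → 15

Answer: 15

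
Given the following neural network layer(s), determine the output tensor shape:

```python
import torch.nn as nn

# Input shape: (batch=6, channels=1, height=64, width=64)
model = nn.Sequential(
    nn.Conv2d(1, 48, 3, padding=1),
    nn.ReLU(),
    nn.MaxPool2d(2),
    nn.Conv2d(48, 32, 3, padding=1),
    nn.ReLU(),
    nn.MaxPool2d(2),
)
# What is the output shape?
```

Input: (6, 1, 64, 64) -> after first Conv2d: (6, 48, 64, 64) -> after first MaxPool2d: (6, 48, 32, 32) -> after second Conv2d: (6, 32, 32, 32) -> Output: (6, 32, 16, 16)

Answer: (6, 32, 16, 16)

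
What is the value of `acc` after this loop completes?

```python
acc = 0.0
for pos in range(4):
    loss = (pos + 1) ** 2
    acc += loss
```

Sum of squared losses 1² + 2² + ... + 4²
`acc` takes the values: 0.0 → 1.0 → 5.0 → 14.0 → 30.0

Answer: 30.0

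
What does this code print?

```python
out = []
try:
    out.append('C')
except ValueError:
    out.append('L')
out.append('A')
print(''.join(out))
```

Execution trace: 'C' (try body, no exception) → 'A' (after the try/except). Output: CA

Answer: CA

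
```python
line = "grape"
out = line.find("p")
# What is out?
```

Trace:
`line = "grape"` → line = 'grape'
`out = line.find("p")` → out = 3
So out = 3

Answer: 3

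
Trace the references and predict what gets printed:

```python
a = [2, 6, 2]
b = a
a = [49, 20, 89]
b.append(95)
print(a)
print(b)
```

Key concept: rebinding vs mutation: a is rebound to a new list, b still points at the original.
Step by step:
`a = [2, 6, 2]` → a = [2, 6, 2]
`b = a` → b = [2, 6, 2] (same object as a)
`a = [49, 20, 89]` → a = [49, 20, 89]
`b.append(95)` → b = [2, 6, 2, 95]
`print(a)` → prints [49, 20, 89]
`print(b)` → prints [2, 6, 2, 95]

Answer:
[49, 20, 89]
[2, 6, 2, 95]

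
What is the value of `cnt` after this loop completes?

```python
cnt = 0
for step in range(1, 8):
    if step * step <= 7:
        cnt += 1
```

Count numbers where step² ≤ 7
`cnt` takes the values: 0 → 1 → 2

Answer: 2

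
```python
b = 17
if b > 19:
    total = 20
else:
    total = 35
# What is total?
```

Trace:
`b = 17` → b = 17
`if b > 19: ...` → b > 19 is False, take else branch → total = 35
So total = 35

Answer: 35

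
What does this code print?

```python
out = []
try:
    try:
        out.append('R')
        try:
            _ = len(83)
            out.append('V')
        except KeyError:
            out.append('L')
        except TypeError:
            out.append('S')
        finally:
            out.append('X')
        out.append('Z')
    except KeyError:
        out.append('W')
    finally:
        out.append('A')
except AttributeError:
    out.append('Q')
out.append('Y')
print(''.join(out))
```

Execution trace: 'R' (try body) → 'S' (inner except TypeError) → 'X' (inner finally) → 'Z' (try body, no exception) → 'A' (finally) → 'Y' (after the try/except). Output: RSXZAY

Answer: RSXZAY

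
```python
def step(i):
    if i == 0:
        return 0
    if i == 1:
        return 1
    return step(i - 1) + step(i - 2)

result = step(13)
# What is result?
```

Build up from base cases: step(0)=0, step(1)=1, step(2)=1, step(3)=2, step(4)=3, step(5)=5, step(6)=8, ..., step(13)=233

Answer: 233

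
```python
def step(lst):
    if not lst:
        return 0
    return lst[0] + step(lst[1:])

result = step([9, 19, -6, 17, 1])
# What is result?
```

9 + 19 + (-6) + 17 + 1 + 0 = 40

Answer: 40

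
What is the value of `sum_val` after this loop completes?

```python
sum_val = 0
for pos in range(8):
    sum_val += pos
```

Sum of 0 to 7 = 28
`sum_val` takes the values: 0 → 1 → 3 → 6 → 10 → 15 → 21 → 28

Answer: 28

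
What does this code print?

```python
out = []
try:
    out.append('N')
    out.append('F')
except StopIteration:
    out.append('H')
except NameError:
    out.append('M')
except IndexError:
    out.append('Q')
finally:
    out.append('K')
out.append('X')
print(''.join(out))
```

Execution trace: 'N' (try body) → 'F' (try body, no exception) → 'K' (finally) → 'X' (after the try/except). Output: NFKX

Answer: NFKX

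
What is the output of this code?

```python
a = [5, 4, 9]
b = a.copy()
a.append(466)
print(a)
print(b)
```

Key concept: list.copy() creates independent copy.
Step by step:
`a = [5, 4, 9]` → a = [5, 4, 9]
`b = a.copy()` → b = [5, 4, 9]
`a.append(466)` → a = [5, 4, 9, 466]
`print(a)` → prints [5, 4, 9, 466]
`print(b)` → prints [5, 4, 9]

Answer:
[5, 4, 9, 466]
[5, 4, 9]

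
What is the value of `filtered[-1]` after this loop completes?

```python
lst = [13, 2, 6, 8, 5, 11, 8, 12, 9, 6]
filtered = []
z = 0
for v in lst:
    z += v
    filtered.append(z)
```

Cumulative sum ends at 80
`filtered` takes the values: [] → [13] → [13, 15] → [13, 15, 21] → [13, 15, 21, 29] → [13, 15, 21, 29, 34] → [13, 15, 21, 29, 34, 45] → [13, 15, 21, 29, 34, 45, 53] → [13, 15, 21, 29, 34, 45, 53, 65] → [13, 15, 21, 29, 34, 45, 53, 65, 74] → [13, 15, 21, 29, 34, 45, 53, 65, 74, 80]
So `filtered[-1]` = 80

Answer: 80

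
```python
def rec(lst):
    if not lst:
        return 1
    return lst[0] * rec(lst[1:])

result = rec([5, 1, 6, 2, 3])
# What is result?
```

Product over [5, 1, 6, 2, 3] = 5 * 1 * 6 * 2 * 3 = 180

Answer: 180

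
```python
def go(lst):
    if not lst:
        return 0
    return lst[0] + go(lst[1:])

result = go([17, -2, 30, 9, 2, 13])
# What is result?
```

17 + (-2) + 30 + 9 + 2 + 13 + 0 = 69

Answer: 69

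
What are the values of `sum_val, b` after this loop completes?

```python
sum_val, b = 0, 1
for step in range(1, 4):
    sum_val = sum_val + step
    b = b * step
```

Sum and factorial of 1 to 3
`sum_val, b` takes the values: (0, 1) → (1, 1) → (3, 1) → (3, 2) → (6, 2) → (6, 6)

Answer: 6, 6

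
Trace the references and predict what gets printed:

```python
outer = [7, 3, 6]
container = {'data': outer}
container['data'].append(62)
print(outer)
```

Key concept: dict holds reference to list.
Step by step:
`outer = [7, 3, 6]` → outer = [7, 3, 6]
`container = {'data': outer}` → container = {'data': [7, 3, 6]}
`container['data'].append(62)` → outer = [7, 3, 6, 62]; container = {'data': [7, 3, 6, 62]}
`print(outer)` → prints [7, 3, 6, 62]

Answer: [7, 3, 6, 62]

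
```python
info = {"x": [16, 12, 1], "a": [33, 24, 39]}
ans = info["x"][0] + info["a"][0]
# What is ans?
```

Trace:
`info = {"x": [16, 12, 1], "a": [33, 24, 39]}` → info = {'x': [16, 12, 1], 'a': [33, 24, 39]}
`ans = info["x"][0] + info["a"][0]` → ans = 49
So ans = 49

Answer: 49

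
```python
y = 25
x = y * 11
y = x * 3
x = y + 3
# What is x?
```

Trace:
`y = 25` → y = 25
`x = y * 11` → x = 275
`y = x * 3` → y = 825
`x = y + 3` → x = 828
So x = 828

Answer: 828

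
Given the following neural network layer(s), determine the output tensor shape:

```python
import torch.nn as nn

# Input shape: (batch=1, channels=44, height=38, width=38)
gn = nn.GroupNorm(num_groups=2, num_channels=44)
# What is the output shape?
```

Input: (1, 44, 38, 38) -> Output: (1, 44, 38, 38)

Answer: (1, 44, 38, 38)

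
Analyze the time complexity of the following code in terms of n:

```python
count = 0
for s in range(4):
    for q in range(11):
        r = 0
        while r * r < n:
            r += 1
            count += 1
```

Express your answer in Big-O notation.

Each loop level contributes: 1 × 1 × √n. Multiplying the contributions gives O(√n).

Answer: O(√n)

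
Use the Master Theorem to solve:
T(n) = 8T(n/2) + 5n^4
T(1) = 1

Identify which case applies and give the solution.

a=8, b=2, f(n)=5n^4. log_2(8) = 3. Since c=4 > 3 and the regularity condition holds (8(n/2)^4 = (8/2^4)n^4 with 8/2^4 < 1), Case 3 applies: T(n) = Θ(f(n)) = O(n^4).

Answer: O(n^4) - Case 3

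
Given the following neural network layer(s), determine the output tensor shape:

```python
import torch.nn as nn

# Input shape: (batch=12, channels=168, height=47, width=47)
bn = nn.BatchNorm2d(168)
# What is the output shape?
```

Input: (12, 168, 47, 47) -> Output: (12, 168, 47, 47)

Answer: (12, 168, 47, 47)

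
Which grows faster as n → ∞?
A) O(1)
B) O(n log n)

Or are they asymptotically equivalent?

O(1) vs O(n log n): Higher order terms dominate.

Answer: B) O(n log n) grows faster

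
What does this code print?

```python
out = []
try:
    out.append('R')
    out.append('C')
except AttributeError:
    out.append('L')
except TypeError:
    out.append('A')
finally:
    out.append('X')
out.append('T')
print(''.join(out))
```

Execution trace: 'R' (try body) → 'C' (try body, no exception) → 'X' (finally) → 'T' (after the try/except). Output: RCXT

Answer: RCXT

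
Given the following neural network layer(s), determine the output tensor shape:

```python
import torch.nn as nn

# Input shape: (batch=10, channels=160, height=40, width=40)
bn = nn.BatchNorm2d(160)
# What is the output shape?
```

Input: (10, 160, 40, 40) -> Output: (10, 160, 40, 40)

Answer: (10, 160, 40, 40)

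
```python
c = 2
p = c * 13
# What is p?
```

Trace:
`c = 2` → c = 2
`p = c * 13` → p = 26
So p = 26

Answer: 26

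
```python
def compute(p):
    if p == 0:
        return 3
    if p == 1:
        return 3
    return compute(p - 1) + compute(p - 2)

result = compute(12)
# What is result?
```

Build up from base cases: compute(0)=3, compute(1)=3, compute(2)=6, compute(3)=9, compute(4)=15, compute(5)=24, compute(6)=39, ..., compute(12)=699

Answer: 699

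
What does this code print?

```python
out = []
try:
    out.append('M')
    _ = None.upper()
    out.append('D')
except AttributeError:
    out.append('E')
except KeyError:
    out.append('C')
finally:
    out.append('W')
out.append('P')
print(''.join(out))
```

Execution trace: 'M' (try body) → 'E' (except AttributeError) → 'W' (finally) → 'P' (after the try/except). Output: MEWP

Answer: MEWP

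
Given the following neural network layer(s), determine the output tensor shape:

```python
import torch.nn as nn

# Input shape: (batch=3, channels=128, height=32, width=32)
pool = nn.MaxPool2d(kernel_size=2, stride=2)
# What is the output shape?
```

Input: (3, 128, 32, 32) -> Output: (3, 128, 16, 16)

Answer: (3, 128, 16, 16)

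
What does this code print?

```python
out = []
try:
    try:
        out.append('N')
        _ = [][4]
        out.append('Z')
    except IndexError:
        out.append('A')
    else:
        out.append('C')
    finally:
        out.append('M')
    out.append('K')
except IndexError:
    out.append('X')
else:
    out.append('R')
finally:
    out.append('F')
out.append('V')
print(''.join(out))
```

Execution trace: 'N' (inner try body) → 'A' (inner except IndexError) → 'M' (inner finally) → 'K' (try body, no exception) → 'R' (else) → 'F' (finally) → 'V' (after the try/except). Output: NAMKRFV

Answer: NAMKRFV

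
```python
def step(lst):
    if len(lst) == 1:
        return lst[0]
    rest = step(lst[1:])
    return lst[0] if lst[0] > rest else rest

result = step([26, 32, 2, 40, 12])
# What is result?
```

Recursive max over [26, 32, 2, 40, 12] = 40

Answer: 40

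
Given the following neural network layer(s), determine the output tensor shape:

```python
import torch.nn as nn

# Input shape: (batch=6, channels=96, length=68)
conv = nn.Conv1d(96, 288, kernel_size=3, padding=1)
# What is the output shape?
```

Input: (6, 96, 68) -> Output: (6, 288, 68)

Answer: (6, 288, 68)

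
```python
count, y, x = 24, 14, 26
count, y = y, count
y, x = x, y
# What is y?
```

Trace:
`count, y, x = 24, 14, 26` → count = 24; y = 14; x = 26
`count, y = y, count` → count = 14; y = 24
`y, x = x, y` → y = 26; x = 24
So y = 26

Answer: 26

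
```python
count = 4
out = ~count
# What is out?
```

Trace:
`count = 4` → count = 4
`out = ~count` → out = -5
So out = -5

Answer: -5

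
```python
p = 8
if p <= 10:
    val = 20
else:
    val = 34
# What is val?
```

Trace:
`p = 8` → p = 8
`if p <= 10: ...` → p <= 10 is True → val = 20
So val = 20

Answer: 20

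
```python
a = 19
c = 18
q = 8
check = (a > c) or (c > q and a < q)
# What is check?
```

Trace:
`a = 19` → a = 19
`c = 18` → c = 18
`q = 8` → q = 8
`check = (a > c) or (c > q and a < q)` → check = True
So check = True

Answer: True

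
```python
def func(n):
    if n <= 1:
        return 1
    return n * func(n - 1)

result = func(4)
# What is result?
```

func(4) = 4 * 3 * 2 * 1 = 24

Answer: 24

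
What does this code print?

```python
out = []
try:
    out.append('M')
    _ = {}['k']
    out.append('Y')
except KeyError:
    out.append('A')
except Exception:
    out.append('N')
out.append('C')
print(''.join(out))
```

Execution trace: 'M' (try body) → 'A' (except KeyError) → 'C' (after the try/except). Output: MAC

Answer: MAC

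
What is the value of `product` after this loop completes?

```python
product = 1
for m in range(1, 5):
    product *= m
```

4! = 24
`product` takes the values: 1 → 2 → 6 → 24

Answer: 24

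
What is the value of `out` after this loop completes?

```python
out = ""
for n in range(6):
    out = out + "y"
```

Repeat 'y' 6 times
`out` takes the values: "" → "y" → "yy" → "yyy" → "yyyy" → "yyyyy" → "yyyyyy"

Answer: "yyyyyy"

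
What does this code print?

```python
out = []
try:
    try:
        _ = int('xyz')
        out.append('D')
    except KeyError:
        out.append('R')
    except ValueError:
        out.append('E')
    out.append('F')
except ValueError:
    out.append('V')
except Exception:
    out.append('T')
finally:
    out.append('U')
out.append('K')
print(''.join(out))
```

Execution trace: 'E' (inner except ValueError) → 'F' (try body, no exception) → 'U' (finally) → 'K' (after the try/except). Output: EFUK

Answer: EFUK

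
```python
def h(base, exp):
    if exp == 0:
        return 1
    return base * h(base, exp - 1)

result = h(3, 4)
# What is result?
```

h(3, 4) = 3 * 3 * 3 * 3 = 81

Answer: 81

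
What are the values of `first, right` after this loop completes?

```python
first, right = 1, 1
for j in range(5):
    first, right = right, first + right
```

Fibonacci: after 5 iterations
`first, right` takes the values: (1, 1) → (1, 2) → (2, 3) → (3, 5) → (5, 8) → (8, 13)

Answer: 8, 13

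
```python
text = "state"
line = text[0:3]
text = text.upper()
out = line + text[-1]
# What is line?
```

Trace:
`text = "state"` → text = 'state'
`line = text[0:3]` → line = 'sta'
`text = text.upper()` → text = 'STATE'
`out = line + text[-1]` → out = 'staE'
So line = 'sta'

Answer: 'sta'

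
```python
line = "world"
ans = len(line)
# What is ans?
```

Trace:
`line = "world"` → line = 'world'
`ans = len(line)` → ans = 5
So ans = 5

Answer: 5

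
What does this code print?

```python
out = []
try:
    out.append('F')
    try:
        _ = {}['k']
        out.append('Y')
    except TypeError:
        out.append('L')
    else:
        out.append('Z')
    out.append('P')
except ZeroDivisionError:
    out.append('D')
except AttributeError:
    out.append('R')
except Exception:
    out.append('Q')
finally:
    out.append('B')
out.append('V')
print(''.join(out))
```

Execution trace: 'F' (try body) → 'Q' (except Exception) → 'B' (finally) → 'V' (after the try/except). Output: FQBV

Answer: FQBV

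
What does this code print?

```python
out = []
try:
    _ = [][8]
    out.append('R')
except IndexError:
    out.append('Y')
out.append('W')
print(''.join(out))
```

Execution trace: 'Y' (except IndexError) → 'W' (after the try/except). Output: YW

Answer: YW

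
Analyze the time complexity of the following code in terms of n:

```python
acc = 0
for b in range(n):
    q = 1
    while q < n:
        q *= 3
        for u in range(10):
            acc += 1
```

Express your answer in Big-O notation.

Each loop level contributes: n × log n × 1. Multiplying the contributions gives O(n log n).

Answer: O(n log n)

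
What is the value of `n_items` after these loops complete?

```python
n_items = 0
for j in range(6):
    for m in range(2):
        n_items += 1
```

6 * 2 = 12
`n_items` takes the values: 0 → 1 → 2 → 3 → 4 → 5 → 6 → 7 → 8 → 9 → 10 → 11 → 12

Answer: 12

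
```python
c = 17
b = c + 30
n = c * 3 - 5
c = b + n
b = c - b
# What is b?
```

Trace:
`c = 17` → c = 17
`b = c + 30` → b = 47
`n = c * 3 - 5` → n = 46
`c = b + n` → c = 93
`b = c - b` → b = 46
So b = 46

Answer: 46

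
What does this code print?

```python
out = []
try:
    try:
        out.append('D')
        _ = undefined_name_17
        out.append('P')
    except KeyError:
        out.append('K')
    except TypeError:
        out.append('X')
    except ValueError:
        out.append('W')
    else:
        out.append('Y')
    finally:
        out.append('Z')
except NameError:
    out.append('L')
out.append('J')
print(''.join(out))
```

Execution trace: 'D' (try body) → 'Z' (finally) → 'L' (outer except NameError) → 'J' (after the try/except). Output: DZLJ

Answer: DZLJ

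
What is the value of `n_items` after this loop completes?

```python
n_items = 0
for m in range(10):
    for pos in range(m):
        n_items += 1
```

Triangle number: 0+1+2+...+9
`n_items` takes the values: 0 → 1 → 2 → 3 → 4 → 5 → 6 → 7 → 8 → 9 → 10 → 11 → 12 → 13 → 14 → 15 → 16 → 17 → 18 → 19 → 20 → 21 → 22 → 23 → 24 → 25 → 26 → 27 → 28 → 29 → … → 41 → 42 → 43 → 44 → 45

Answer: 45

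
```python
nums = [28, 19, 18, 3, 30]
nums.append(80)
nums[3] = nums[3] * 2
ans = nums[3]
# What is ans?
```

Trace:
`nums = [28, 19, 18, 3, 30]` → nums = [28, 19, 18, 3, 30]
`nums.append(80)` → nums = [28, 19, 18, 3, 30, 80]
`nums[3] = nums[3] * 2` → nums = [28, 19, 18, 6, 30, 80]
`ans = nums[3]` → ans = 6
So ans = 6

Answer: 6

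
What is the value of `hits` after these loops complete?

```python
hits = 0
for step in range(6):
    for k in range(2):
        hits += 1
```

6 * 2 = 12
`hits` takes the values: 0 → 1 → 2 → 3 → 4 → 5 → 6 → 7 → 8 → 9 → 10 → 11 → 12

Answer: 12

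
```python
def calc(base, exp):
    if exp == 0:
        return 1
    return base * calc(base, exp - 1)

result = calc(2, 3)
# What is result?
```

calc(2, 3) = 2 * 2 * 2 = 8

Answer: 8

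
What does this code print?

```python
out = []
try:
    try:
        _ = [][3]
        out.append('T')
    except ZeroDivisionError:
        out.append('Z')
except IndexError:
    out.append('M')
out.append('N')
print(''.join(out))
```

Execution trace: 'M' (outer except IndexError) → 'N' (after the try/except). Output: MN

Answer: MN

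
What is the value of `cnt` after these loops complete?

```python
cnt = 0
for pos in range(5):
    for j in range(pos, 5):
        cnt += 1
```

Upper triangle: 5 + 4 + ... + 1
`cnt` takes the values: 0 → 1 → 2 → 3 → 4 → 5 → 6 → 7 → 8 → 9 → 10 → 11 → 12 → 13 → 14 → 15

Answer: 15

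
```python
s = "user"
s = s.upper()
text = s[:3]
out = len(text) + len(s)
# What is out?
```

Trace:
`s = "user"` → s = 'user'
`s = s.upper()` → s = 'USER'
`text = s[:3]` → text = 'USE'
`out = len(text) + len(s)` → out = 7
So out = 7

Answer: 7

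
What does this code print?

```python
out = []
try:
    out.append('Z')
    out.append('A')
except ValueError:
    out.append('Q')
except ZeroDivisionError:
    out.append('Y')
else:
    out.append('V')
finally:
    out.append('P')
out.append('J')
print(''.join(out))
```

Execution trace: 'Z' (try body) → 'A' (try body, no exception) → 'V' (else) → 'P' (finally) → 'J' (after the try/except). Output: ZAVPJ

Answer: ZAVPJ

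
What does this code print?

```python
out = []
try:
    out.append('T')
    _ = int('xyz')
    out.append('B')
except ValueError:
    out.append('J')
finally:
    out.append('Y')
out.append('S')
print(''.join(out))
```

Execution trace: 'T' (try body) → 'J' (except ValueError) → 'Y' (finally) → 'S' (after the try/except). Output: TJYS

Answer: TJYS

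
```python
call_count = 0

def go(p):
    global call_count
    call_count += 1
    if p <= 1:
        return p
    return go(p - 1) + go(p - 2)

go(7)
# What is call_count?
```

Calls(p) = 1 + Calls(p-1) + Calls(p-2); Calls(0)=Calls(1)=1. For p=7 this gives 41.

Answer: 41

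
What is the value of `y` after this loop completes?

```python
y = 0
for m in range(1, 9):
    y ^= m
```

XOR of 1 to 8
`y` takes the values: 0 → 1 → 3 → 0 → 4 → 1 → 7 → 0 → 8

Answer: 8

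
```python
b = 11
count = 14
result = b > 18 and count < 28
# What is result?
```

Trace:
`b = 11` → b = 11
`count = 14` → count = 14
`result = b > 18 and count < 28` → result = False
So result = False

Answer: False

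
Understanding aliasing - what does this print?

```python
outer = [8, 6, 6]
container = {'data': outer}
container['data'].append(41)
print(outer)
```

Key concept: dict holds reference to list.
Step by step:
`outer = [8, 6, 6]` → outer = [8, 6, 6]
`container = {'data': outer}` → container = {'data': [8, 6, 6]}
`container['data'].append(41)` → outer = [8, 6, 6, 41]; container = {'data': [8, 6, 6, 41]}
`print(outer)` → prints [8, 6, 6, 41]

Answer: [8, 6, 6, 41]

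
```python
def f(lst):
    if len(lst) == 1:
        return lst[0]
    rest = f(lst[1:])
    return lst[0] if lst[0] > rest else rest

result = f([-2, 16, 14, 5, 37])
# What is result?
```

Recursive max over [-2, 16, 14, 5, 37] = 37

Answer: 37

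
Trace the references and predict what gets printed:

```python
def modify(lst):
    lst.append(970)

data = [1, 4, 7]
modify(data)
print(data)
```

Key concept: function modifies passed list.
Step by step:
`data = [1, 4, 7]` → data = [1, 4, 7]
`modify(data)` → data = [1, 4, 7, 970]
`print(data)` → prints [1, 4, 7, 970]

Answer: [1, 4, 7, 970]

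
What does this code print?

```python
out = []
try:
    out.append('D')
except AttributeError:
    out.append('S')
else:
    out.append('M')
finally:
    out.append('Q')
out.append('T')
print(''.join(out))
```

Execution trace: 'D' (try body, no exception) → 'M' (else) → 'Q' (finally) → 'T' (after the try/except). Output: DMQT

Answer: DMQT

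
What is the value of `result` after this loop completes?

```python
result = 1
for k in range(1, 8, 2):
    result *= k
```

Product of 1, 3, 5, ... up to 7
`result` takes the values: 1 → 3 → 15 → 105

Answer: 105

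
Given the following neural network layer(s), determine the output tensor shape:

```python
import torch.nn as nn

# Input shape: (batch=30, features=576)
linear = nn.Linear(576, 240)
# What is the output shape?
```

Input: (30, 576) -> Output: (30, 240)

Answer: (30, 240)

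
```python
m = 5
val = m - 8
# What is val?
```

Trace:
`m = 5` → m = 5
`val = m - 8` → val = -3
So val = -3

Answer: -3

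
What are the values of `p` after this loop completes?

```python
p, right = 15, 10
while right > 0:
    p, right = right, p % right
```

GCD of 15 and 10
`p` takes the values: 15 → 10 → 5

Answer: 5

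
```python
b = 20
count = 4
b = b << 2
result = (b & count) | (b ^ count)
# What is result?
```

Trace:
`b = 20` → b = 20
`count = 4` → count = 4
`b = b << 2` → b = 80
`result = (b & count) | (b ^ count)` → result = 84
So result = 84

Answer: 84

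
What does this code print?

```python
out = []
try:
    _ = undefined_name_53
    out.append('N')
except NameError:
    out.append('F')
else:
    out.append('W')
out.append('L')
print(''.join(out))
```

Execution trace: 'F' (except NameError) → 'L' (after the try/except). Output: FL

Answer: FL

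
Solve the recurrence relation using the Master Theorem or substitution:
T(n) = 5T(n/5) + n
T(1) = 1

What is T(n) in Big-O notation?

By Master Theorem: a=5, b=5, f(n)=n. Since log_5(5) = 1 and f(n) = Θ(n^1), Case 2 applies. T(n) = O(n log n).

Answer: O(n log n)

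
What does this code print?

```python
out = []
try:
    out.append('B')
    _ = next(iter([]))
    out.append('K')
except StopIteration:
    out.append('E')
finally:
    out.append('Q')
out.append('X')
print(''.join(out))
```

Execution trace: 'B' (try body) → 'E' (except StopIteration) → 'Q' (finally) → 'X' (after the try/except). Output: BEQX

Answer: BEQX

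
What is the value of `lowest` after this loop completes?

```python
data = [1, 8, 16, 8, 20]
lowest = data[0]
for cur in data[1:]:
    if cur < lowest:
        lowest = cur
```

Minimum of [1, 8, 16, 8, 20]
`lowest` takes the values: 1

Answer: 1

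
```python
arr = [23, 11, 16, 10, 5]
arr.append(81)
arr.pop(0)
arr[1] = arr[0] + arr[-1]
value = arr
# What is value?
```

Trace:
`arr = [23, 11, 16, 10, 5]` → arr = [23, 11, 16, 10, 5]
`arr.append(81)` → arr = [23, 11, 16, 10, 5, 81]
`arr.pop(0)` → arr = [11, 16, 10, 5, 81]
`arr[1] = arr[0] + arr[-1]` → arr = [11, 92, 10, 5, 81]
`value = arr` → value = [11, 92, 10, 5, 81]
So value = [11, 92, 10, 5, 81]

Answer: [11, 92, 10, 5, 81]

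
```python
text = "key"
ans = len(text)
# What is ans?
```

Trace:
`text = "key"` → text = 'key'
`ans = len(text)` → ans = 3
So ans = 3

Answer: 3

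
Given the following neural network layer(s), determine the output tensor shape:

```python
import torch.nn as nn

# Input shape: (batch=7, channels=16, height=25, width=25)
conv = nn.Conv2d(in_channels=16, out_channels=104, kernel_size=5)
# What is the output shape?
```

Input: (7, 16, 25, 25) -> Output: (7, 104, 21, 21)

Answer: (7, 104, 21, 21)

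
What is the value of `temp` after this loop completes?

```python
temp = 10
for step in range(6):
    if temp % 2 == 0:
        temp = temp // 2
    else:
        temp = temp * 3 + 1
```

Collatz-style transformation from 10
`temp` takes the values: 10 → 5 → 16 → 8 → 4 → 2 → 1

Answer: 1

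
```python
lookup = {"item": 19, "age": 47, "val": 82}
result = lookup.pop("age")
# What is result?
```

Trace:
`lookup = {"item": 19, "age": 47, "val": 82}` → lookup = {'item': 19, 'age': 47, 'val': 82}
`result = lookup.pop("age")` → lookup = {'item': 19, 'val': 82}; result = 47
So result = 47

Answer: 47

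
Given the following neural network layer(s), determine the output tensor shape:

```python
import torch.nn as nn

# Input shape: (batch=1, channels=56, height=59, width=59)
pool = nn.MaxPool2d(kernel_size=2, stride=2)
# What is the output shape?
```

Input: (1, 56, 59, 59) -> Output: (1, 56, 29, 29)

Answer: (1, 56, 29, 29)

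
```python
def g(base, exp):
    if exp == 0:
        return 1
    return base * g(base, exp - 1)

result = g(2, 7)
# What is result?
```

g(2, 7) = 2 * 2 * 2 * 2 * 2 * 2 * 2 = 128

Answer: 128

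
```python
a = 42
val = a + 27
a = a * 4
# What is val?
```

Trace:
`a = 42` → a = 42
`val = a + 27` → val = 69
`a = a * 4` → a = 168
So val = 69

Answer: 69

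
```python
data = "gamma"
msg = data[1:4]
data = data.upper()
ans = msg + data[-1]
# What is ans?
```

Trace:
`data = "gamma"` → data = 'gamma'
`msg = data[1:4]` → msg = 'amm'
`data = data.upper()` → data = 'GAMMA'
`ans = msg + data[-1]` → ans = 'ammA'
So ans = 'ammA'

Answer: 'ammA'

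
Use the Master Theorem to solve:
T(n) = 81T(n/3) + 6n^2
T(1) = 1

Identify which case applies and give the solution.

a=81, b=3, f(n)=6n^2. log_3(81) = 4. Since c=2 < 4, Case 1 applies: T(n) = Θ(n^log_b(a)) = O(n^4).

Answer: O(n^4) - Case 1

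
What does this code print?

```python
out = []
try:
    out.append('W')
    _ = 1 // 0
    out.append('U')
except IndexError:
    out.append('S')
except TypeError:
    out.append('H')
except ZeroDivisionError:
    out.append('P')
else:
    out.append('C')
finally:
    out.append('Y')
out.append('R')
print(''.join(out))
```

Execution trace: 'W' (try body) → 'P' (except ZeroDivisionError) → 'Y' (finally) → 'R' (after the try/except). Output: WPYR

Answer: WPYR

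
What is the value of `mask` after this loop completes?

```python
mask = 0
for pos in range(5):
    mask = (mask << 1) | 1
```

Build 5 consecutive 1-bits: 0b11111
`mask` takes the values: 0 → 1 → 3 → 7 → 15 → 31

Answer: 31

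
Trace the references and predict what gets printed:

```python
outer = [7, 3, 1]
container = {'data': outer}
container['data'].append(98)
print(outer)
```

Key concept: dict holds reference to list.
Step by step:
`outer = [7, 3, 1]` → outer = [7, 3, 1]
`container = {'data': outer}` → container = {'data': [7, 3, 1]}
`container['data'].append(98)` → outer = [7, 3, 1, 98]; container = {'data': [7, 3, 1, 98]}
`print(outer)` → prints [7, 3, 1, 98]

Answer: [7, 3, 1, 98]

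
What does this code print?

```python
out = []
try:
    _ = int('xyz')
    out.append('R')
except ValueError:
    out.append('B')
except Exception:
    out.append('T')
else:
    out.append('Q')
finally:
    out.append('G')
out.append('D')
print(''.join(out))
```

Execution trace: 'B' (except ValueError) → 'G' (finally) → 'D' (after the try/except). Output: BGD

Answer: BGD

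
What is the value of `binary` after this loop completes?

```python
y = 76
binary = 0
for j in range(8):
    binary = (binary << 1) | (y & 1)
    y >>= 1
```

Reverse lowest 8 bits of 76
`binary` takes the values: 0 → 1 → 3 → 6 → 12 → 25 → 50

Answer: 50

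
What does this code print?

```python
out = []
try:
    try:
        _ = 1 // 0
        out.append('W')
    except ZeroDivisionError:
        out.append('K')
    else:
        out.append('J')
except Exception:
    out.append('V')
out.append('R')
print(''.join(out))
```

Execution trace: 'K' (inner except ZeroDivisionError) → 'R' (after the try/except). Output: KR

Answer: KR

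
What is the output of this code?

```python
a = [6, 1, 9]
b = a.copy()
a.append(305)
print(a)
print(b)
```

Key concept: list.copy() creates independent copy.
Step by step:
`a = [6, 1, 9]` → a = [6, 1, 9]
`b = a.copy()` → b = [6, 1, 9]
`a.append(305)` → a = [6, 1, 9, 305]
`print(a)` → prints [6, 1, 9, 305]
`print(b)` → prints [6, 1, 9]

Answer:
[6, 1, 9, 305]
[6, 1, 9]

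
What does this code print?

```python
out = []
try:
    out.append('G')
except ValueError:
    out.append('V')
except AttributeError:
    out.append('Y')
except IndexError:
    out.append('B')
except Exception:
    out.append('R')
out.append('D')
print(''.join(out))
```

Execution trace: 'G' (try body, no exception) → 'D' (after the try/except). Output: GD

Answer: GD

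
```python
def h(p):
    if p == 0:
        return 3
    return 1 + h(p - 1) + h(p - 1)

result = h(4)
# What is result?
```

h(p) = 1 + 2·h(p-1), h(0)=3. Closed form: (3+1)·2^4 - 1 = 63.

Answer: 63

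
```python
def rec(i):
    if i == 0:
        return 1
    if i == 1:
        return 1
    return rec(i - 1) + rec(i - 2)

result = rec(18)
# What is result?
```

Build up from base cases: rec(0)=1, rec(1)=1, rec(2)=2, rec(3)=3, rec(4)=5, rec(5)=8, rec(6)=13, ..., rec(18)=4181

Answer: 4181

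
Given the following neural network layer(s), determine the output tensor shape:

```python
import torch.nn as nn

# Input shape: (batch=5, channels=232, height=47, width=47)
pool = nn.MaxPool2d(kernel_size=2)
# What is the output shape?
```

Input: (5, 232, 47, 47) -> Output: (5, 232, 23, 23)

Answer: (5, 232, 23, 23)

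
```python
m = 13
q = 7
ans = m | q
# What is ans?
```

Trace:
`m = 13` → m = 13
`q = 7` → q = 7
`ans = m | q` → ans = 15
So ans = 15

Answer: 15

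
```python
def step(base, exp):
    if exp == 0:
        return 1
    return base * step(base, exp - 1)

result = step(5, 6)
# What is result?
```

step(5, 6) = 5 * 5 * 5 * 5 * 5 * 5 = 15625

Answer: 15625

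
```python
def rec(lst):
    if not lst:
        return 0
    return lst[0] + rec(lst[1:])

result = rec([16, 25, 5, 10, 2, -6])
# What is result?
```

16 + 25 + 5 + 10 + 2 + (-6) + 0 = 52

Answer: 52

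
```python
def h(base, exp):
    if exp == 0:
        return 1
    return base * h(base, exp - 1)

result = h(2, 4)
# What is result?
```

h(2, 4) = 2 * 2 * 2 * 2 = 16

Answer: 16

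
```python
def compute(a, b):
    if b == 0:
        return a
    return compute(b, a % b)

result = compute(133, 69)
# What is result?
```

compute(133, 69) -> compute(69, 64) -> compute(64, 5) -> compute(5, 4) -> compute(4, 1) -> compute(1, 0) -> 1

Answer: 1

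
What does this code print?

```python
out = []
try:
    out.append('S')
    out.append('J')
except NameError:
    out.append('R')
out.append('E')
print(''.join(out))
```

Execution trace: 'S' (try body) → 'J' (try body, no exception) → 'E' (after the try/except). Output: SJE

Answer: SJE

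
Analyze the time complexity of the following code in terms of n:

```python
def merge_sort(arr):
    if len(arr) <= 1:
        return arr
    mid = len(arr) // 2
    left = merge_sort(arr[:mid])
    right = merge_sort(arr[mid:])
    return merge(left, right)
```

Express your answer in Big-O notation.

This is Merge sort. Time complexity: O(n log n).

Answer: O(n log n)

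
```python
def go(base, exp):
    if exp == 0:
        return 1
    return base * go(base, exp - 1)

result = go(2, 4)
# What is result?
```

go(2, 4) = 2 * 2 * 2 * 2 = 16

Answer: 16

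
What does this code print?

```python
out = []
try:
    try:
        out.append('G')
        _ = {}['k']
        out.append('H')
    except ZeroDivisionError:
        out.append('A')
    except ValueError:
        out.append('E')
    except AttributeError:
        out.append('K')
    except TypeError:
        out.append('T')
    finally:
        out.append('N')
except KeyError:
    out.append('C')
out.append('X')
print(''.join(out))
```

Execution trace: 'G' (try body) → 'N' (finally) → 'C' (outer except KeyError) → 'X' (after the try/except). Output: GNCX

Answer: GNCX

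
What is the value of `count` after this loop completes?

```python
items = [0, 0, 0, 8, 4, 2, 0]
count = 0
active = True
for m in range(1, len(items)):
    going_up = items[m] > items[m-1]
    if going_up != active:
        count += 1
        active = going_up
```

Count direction changes in [0, 0, 0, 8, 4, 2, 0]
`count` takes the values: 0 → 1 → 2 → 3

Answer: 3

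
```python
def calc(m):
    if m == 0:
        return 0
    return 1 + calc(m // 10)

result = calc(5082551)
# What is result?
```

Count of digits of 5082551: 7

Answer: 7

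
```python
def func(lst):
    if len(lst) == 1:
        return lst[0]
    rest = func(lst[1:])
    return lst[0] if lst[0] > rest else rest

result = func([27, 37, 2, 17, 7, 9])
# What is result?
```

Recursive max over [27, 37, 2, 17, 7, 9] = 37

Answer: 37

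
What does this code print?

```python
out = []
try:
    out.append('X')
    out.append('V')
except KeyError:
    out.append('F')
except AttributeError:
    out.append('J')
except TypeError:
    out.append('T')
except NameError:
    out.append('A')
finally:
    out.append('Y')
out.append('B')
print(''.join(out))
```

Execution trace: 'X' (try body) → 'V' (try body, no exception) → 'Y' (finally) → 'B' (after the try/except). Output: XVYB

Answer: XVYB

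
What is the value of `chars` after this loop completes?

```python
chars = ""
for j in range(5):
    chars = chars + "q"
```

Repeat 'q' 5 times
`chars` takes the values: "" → "q" → "qq" → "qqq" → "qqqq" → "qqqqq"

Answer: "qqqqq"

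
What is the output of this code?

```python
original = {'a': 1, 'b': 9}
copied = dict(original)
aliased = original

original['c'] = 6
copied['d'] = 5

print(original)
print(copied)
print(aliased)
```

Key concept: dict() creates copy, assignment creates alias.
Step by step:
`original = {'a': 1, 'b': 9}` → original = {'a': 1, 'b': 9}
`copied = dict(original)` → copied = {'a': 1, 'b': 9}
`aliased = original` → aliased = {'a': 1, 'b': 9} (same object as original)
`original['c'] = 6` → original = {'a': 1, 'b': 9, 'c': 6} (same object as aliased); aliased = {'a': 1, 'b': 9, 'c': 6} (same object as original)
`copied['d'] = 5` → copied = {'a': 1, 'b': 9, 'd': 5}
`print(original)` → prints {'a': 1, 'b': 9, 'c': 6}
`print(copied)` → prints {'a': 1, 'b': 9, 'd': 5}
`print(aliased)` → prints {'a': 1, 'b': 9, 'c': 6}

Answer:
{'a': 1, 'b': 9, 'c': 6}
{'a': 1, 'b': 9, 'd': 5}
{'a': 1, 'b': 9, 'c': 6}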